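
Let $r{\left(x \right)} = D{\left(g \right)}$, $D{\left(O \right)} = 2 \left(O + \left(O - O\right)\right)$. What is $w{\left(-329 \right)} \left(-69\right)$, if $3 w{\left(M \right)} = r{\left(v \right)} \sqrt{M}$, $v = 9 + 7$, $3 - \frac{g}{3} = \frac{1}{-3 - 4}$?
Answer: $- \frac{3036 i \sqrt{329}}{7} \approx - 7866.9 i$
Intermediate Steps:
$g = \frac{66}{7}$ ($g = 9 - \frac{3}{-3 - 4} = 9 - \frac{3}{-7} = 9 - - \frac{3}{7} = 9 + \frac{3}{7} = \frac{66}{7} \approx 9.4286$)
$D{\left(O \right)} = 2 O$ ($D{\left(O \right)} = 2 \left(O + 0\right) = 2 O$)
$v = 16$
$r{\left(x \right)} = \frac{132}{7}$ ($r{\left(x \right)} = 2 \cdot \frac{66}{7} = \frac{132}{7}$)
$w{\left(M \right)} = \frac{44 \sqrt{M}}{7}$ ($w{\left(M \right)} = \frac{\frac{132}{7} \sqrt{M}}{3} = \frac{44 \sqrt{M}}{7}$)
$w{\left(-329 \right)} \left(-69\right) = \frac{44 \sqrt{-329}}{7} \left(-69\right) = \frac{44 i \sqrt{329}}{7} \left(-69\right) = - \frac{3036 i \sqrt{329}}{7}$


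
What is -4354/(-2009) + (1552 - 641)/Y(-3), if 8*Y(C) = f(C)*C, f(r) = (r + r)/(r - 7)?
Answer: -10452682/2583 ≈ -4046.7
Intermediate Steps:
f(r) = 2*r/(-7 + r) (f(r) = (2*r)/(-7 + r) = 2*r/(-7 + r))
Y(C) = C**2/(4*(-7 + C)) (Y(C) = ((2*C/(-7 + C))*C)/8 = (2*C**2/(-7 + C))/8 = C**2/(4*(-7 + C)))
-4354/(-2009) + (1552 - 641)/Y(-3) = -4354/(-2009) + (1552 - 641)/(((1/4)*(-3)**2/(-7 - 3))) = -4354*(-1/2009) + 911/(((1/4)*9/(-10))) = 622/287 + 911/(((1/4)*9*(-1/10))) = 622/287 + 911/(-9/40) = 622/287 + 911*(-40/9) = 622/287 - 36440/9 = -10452682/2583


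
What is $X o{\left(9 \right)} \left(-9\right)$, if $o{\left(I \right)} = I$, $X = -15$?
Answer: $1215$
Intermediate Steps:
$X o{\left(9 \right)} \left(-9\right) = \left(-15\right) 9 \left(-9\right) = \left(-135\right) \left(-9\right) = 1215$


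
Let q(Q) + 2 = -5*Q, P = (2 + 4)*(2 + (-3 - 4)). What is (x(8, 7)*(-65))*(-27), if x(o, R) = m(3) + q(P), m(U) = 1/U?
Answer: 260325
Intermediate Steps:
P = -30 (P = 6*(2 - 7) = 6*(-5) = -30)
q(Q) = -2 - 5*Q
x(o, R) = 445/3 (x(o, R) = 1/3 + (-2 - 5*(-30)) = 1/3 + (-2 + 150) = 1/3 + 148 = 445/3)
(x(8, 7)*(-65))*(-27) = ((445/3)*(-65))*(-27) = -28925/3*(-27) = 260325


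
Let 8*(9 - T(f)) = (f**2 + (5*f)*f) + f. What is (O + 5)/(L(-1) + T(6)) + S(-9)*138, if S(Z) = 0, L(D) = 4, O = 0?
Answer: -20/59 ≈ -0.33898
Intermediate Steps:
T(f) = 9 - 3*f**2/4 - f/8 (T(f) = 9 - ((f**2 + (5*f)*f) + f)/8 = 9 - ((f**2 + 5*f**2) + f)/8 = 9 - (6*f**2 + f)/8 = 9 - (f + 6*f**2)/8 = 9 + (-3*f**2/4 - f/8) = 9 - 3*f**2/4 - f/8)
(O + 5)/(L(-1) + T(6)) + S(-9)*138 = (0 + 5)/(4 + (9 - 3/4*6**2 - 1/8*6)) + 0*138 = 5/(4 + (9 - 3/4*36 - 3/4)) + 0 = 5/(4 + (9 - 27 - 3/4)) + 0 = 5/(4 - 75/4) + 0 = 5/(-59/4) + 0 = -4/59*5 + 0 = -20/59 + 0 = -20/59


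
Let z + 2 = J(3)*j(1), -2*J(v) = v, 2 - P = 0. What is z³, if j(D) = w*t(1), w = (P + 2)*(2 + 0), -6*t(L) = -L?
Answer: -64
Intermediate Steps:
P = 2 (P = 2 - 1*0 = 2 + 0 = 2)
t(L) = L/6 (t(L) = -(-1)*L/6 = L/6)
J(v) = -v/2
w = 8 (w = (2 + 2)*(2 + 0) = 4*2 = 8)
j(D) = 4/3 (j(D) = 8*((⅙)*1) = 8*(⅙) = 4/3)
z = -4 (z = -2 - ½*3*(4/3) = -2 - 3/2*4/3 = -2 - 2 = -4)
z³ = (-4)³ = -64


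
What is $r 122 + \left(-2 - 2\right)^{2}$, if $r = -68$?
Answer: $-8280$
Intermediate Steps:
$r 122 + \left(-2 - 2\right)^{2} = \left(-68\right) 122 + \left(-2 - 2\right)^{2} = -8296 + \left(-4\right)^{2} = -8296 + 16 = -8280$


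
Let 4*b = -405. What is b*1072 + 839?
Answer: -107701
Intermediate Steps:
b = -405/4 (b = (¼)*(-405) = -405/4 ≈ -101.25)
b*1072 + 839 = -405/4*1072 + 839 = -108540 + 839 = -107701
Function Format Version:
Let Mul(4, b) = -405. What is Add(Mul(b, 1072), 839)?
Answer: -107701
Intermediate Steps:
b = Rational(-405, 4) (b = Mul(Rational(1, 4), -405) = Rational(-405, 4) ≈ -101.25)
Add(Mul(b, 1072), 839) = Add(Mul(Rational(-405, 4), 1072), 839) = Add(-108540, 839) = -107701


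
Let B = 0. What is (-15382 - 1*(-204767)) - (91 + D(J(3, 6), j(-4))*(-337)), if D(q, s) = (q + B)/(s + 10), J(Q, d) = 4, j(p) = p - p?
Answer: 947144/5 ≈ 1.8943e+5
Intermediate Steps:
j(p) = 0
D(q, s) = q/(10 + s) (D(q, s) = (q + 0)/(s + 10) = q/(10 + s))
(-15382 - 1*(-204767)) - (91 + D(J(3, 6), j(-4))*(-337)) = (-15382 - 1*(-204767)) - (91 + (4/(10 + 0))*(-337)) = (-15382 + 204767) - (91 + (4/10)*(-337)) = 189385 - (91 + (4*(⅒))*(-337)) = 189385 - (91 + (⅖)*(-337)) = 189385 - (91 - 674/5) = 189385 - 1*(-219/5) = 189385 + 219/5 = 947144/5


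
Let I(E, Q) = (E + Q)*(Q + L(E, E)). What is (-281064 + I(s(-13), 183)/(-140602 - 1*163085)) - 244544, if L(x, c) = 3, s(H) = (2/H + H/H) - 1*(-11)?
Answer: -691688196062/1315977 ≈ -5.2561e+5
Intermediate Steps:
s(H) = 12 + 2/H (s(H) = (2/H + 1) + 11 = (1 + 2/H) + 11 = 12 + 2/H)
I(E, Q) = (3 + Q)*(E + Q) (I(E, Q) = (E + Q)*(Q + 3) = (E + Q)*(3 + Q) = (3 + Q)*(E + Q))
(-281064 + I(s(-13), 183)/(-140602 - 1*163085)) - 244544 = (-281064 + (183² + 3*(12 + 2/(-13)) + 3*183 + (12 + 2/(-13))*183)/(-140602 - 1*163085)) - 244544 = (-281064 + (33489 + 3*(12 + 2*(-1/13)) + 549 + (12 + 2*(-1/13))*183)/(-140602 - 163085)) - 244544 = (-281064 + (33489 + 3*(12 - 2/13) + 549 + (12 - 2/13)*183)/(-303687)) - 244544 = (-281064 + (33489 + 3*(154/13) + 549 + (154/13)*183)*(-1/303687)) - 244544 = (-281064 + (33489 + 462/13 + 549 + 28182/13)*(-1/303687)) - 244544 = (-281064 + (471138/13)*(-1/303687)) - 244544 = (-281064 - 157046/1315977) - 244544 = -369873916574/1315977 - 244544 = -691688196062/1315977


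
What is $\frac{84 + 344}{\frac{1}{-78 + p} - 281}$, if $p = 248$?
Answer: $- \frac{72760}{47769} \approx -1.5232$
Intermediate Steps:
$\frac{84 + 344}{\frac{1}{-78 + p} - 281} = \frac{84 + 344}{\frac{1}{-78 + 248} - 281} = \frac{428}{\frac{1}{170} - 281} = \frac{428}{- \frac{47769}{170}} = 428 \left(- \frac{170}{47769}\right) = - \frac{72760}{47769}$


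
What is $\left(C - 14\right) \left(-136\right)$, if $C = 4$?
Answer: $1360$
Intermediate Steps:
$\left(C - 14\right) \left(-136\right) = \left(4 - 14\right) \left(-136\right) = \left(-10\right) \left(-136\right) = 1360$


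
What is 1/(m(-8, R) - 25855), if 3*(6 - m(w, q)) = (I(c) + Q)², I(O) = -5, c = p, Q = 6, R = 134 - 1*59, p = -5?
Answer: -3/77548 ≈ -3.8686e-5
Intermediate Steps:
R = 75 (R = 134 - 59 = 75)
c = -5
m(w, q) = 17/3 (m(w, q) = 6 - (-5 + 6)²/3 = 6 - ⅓*1² = 6 - ⅓*1 = 6 - ⅓ = 17/3)
1/(m(-8, R) - 25855) = 1/(17/3 - 25855) = 1/(-77548/3) = -3/77548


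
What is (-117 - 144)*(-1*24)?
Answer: 6264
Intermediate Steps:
(-117 - 144)*(-1*24) = -261*(-24) = 6264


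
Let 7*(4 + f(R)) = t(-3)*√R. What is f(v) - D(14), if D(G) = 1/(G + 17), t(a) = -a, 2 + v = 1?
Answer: -125/31 + 3*I/7 ≈ -4.0323 + 0.42857*I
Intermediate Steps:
v = -1 (v = -2 + 1 = -1)
f(R) = -4 + 3*√R/7 (f(R) = -4 + ((-1*(-3))*√R)/7 = -4 + (3*√R)/7 = -4 + 3*√R/7)
D(G) = 1/(17 + G)
f(v) - D(14) = (-4 + 3*√(-1)/7) - 1/(17 + 14) = (-4 + 3*I/7) - 1/31 = -125/31 + 3*I/7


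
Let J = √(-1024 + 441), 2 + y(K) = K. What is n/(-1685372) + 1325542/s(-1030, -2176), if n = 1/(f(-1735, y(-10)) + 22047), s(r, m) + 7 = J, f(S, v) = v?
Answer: -10768380278629516/733459147395 - 662771*I*√583/316 ≈ -14682.0 - 50642.0*I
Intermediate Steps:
y(K) = -2 + K
J = I*√583 (J = √(-583) = I*√583 ≈ 24.145*I)
s(r, m) = -7 + I*√583
n = 1/22035 (n = 1/((-2 - 10) + 22047) = 1/(-12 + 22047) = 1/22035 ≈ 4.5382e-5)
n/(-1685372) + 1325542/s(-1030, -2176) = (1/22035)/(-1685372) + 1325542/(-7 + I*√583) = (1/22035)*(-1/1685372) + 1325542/(-7 + I*√583) = -1/37137172020 + 1325542/(-7 + I*√583)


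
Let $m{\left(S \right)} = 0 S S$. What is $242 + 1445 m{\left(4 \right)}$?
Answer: $242$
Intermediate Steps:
$m{\left(S \right)} = 0$ ($m{\left(S \right)} = 0 S = 0$)
$242 + 1445 m{\left(4 \right)} = 242 + 1445 \cdot 0 = 242 + 0 = 242$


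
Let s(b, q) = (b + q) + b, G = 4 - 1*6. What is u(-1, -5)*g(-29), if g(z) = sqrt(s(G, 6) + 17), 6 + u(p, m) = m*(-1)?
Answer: -sqrt(19) ≈ -4.3589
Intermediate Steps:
u(p, m) = -6 - m (u(p, m) = -6 + m*(-1) = -6 - m)
G = -2 (G = 4 - 6 = -2)
s(b, q) = q + 2*b
g(z) = sqrt(19) (g(z) = sqrt((6 + 2*(-2)) + 17) = sqrt((6 - 4) + 17) = sqrt(2 + 17) = sqrt(19))
u(-1, -5)*g(-29) = (-6 - 1*(-5))*sqrt(19) = (-6 + 5)*sqrt(19) = -sqrt(19)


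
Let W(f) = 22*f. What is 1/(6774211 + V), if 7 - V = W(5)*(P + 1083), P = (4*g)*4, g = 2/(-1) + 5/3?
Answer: 3/19967024 ≈ 1.5025e-7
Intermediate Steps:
g = -⅓ (g = 2*(-1) + 5*(⅓) = -2 + 5/3 = -⅓ ≈ -0.33333)
P = -16/3 (P = (4*(-⅓))*4 = -4/3*4 = -16/3 ≈ -5.3333)
V = -355609/3 (V = 7 - 22*5*(-16/3 + 1083) = 7 - 110*3233/3 = 7 - 1*355630/3 = 7 - 355630/3 = -355609/3 ≈ -1.1854e+5)
1/(6774211 + V) = 1/(6774211 - 355609/3) = 1/(19967024/3) = 3/19967024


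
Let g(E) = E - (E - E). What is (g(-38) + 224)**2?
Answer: 34596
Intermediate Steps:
g(E) = E (g(E) = E - 1*0 = E + 0 = E)
(g(-38) + 224)**2 = (-38 + 224)**2 = 186**2 = 34596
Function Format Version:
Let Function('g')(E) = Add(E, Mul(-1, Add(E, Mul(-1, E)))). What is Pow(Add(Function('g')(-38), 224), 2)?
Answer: 34596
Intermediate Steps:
Function('g')(E) = E (Function('g')(E) = Add(E, Mul(-1, 0)) = Add(E, 0) = E)
Pow(Add(Function('g')(-38), 224), 2) = Pow(Add(-38, 224), 2) = Pow(186, 2) = 34596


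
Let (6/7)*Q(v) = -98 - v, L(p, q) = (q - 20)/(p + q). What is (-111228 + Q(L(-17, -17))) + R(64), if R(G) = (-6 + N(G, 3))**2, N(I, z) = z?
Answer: -7570753/68 ≈ -1.1133e+5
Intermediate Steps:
L(p, q) = (-20 + q)/(p + q)
R(G) = 9 (R(G) = (-6 + 3)**2 = (-3)**2 = 9)
Q(v) = -343/3 - 7*v/6 (Q(v) = 7*(-98 - v)/6 = -343/3 - 7*v/6)
(-111228 + Q(L(-17, -17))) + R(64) = (-111228 + (-343/3 - 7*(-20 - 17)/(6*(-17 - 17)))) + 9 = (-111228 + (-343/3 - 7*(-37)/(6*(-34)))) + 9 = (-111228 + (-343/3 - (-7)*(-37)/204)) + 9 = (-111228 + (-343/3 - 7/6*37/34)) + 9 = (-111228 + (-343/3 - 259/204)) + 9 = (-111228 - 7861/68) + 9 = -7571365/68 + 9 = -7570753/68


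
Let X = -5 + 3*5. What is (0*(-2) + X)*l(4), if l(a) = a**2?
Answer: 160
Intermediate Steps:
X = 10 (X = -5 + 15 = 10)
(0*(-2) + X)*l(4) = (0*(-2) + 10)*4**2 = (0 + 10)*16 = 10*16 = 160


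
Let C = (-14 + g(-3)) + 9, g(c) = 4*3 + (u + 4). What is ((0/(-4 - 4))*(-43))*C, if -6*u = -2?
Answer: 0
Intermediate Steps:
u = ⅓ (u = -⅙*(-2) = ⅓ ≈ 0.33333)
g(c) = 49/3 (g(c) = 4*3 + (⅓ + 4) = 12 + 13/3 = 49/3)
C = 34/3 (C = (-14 + 49/3) + 9 = 7/3 + 9 = 34/3 ≈ 11.333)
((0/(-4 - 4))*(-43))*C = ((0/(-4 - 4))*(-43))*(34/3) = ((0/(-8))*(-43))*(34/3) = (-⅛*0*(-43))*(34/3) = (0*(-43))*(34/3) = 0*(34/3) = 0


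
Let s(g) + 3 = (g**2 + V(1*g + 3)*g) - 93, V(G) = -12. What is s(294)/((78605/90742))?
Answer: 7514526504/78605 ≈ 95599.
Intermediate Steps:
s(g) = -96 + g**2 - 12*g (s(g) = -3 + ((g**2 - 12*g) - 93) = -3 + (-93 + g**2 - 12*g) = -96 + g**2 - 12*g)
s(294)/((78605/90742)) = (-96 + 294**2 - 12*294)/((78605/90742)) = (-96 + 86436 - 3528)/((78605*(1/90742))) = 82812/(78605/90742) = 82812*(90742/78605) = 7514526504/78605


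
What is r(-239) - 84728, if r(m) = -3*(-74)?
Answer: -84506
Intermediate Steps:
r(m) = 222
r(-239) - 84728 = 222 - 84728 = -84506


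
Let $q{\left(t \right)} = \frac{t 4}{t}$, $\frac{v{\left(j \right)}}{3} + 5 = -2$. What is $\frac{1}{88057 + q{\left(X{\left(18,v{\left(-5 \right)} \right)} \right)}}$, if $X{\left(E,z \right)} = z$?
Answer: $\frac{1}{88061} \approx 1.1356 \cdot 10^{-5}$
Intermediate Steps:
$v{\left(j \right)} = -21$ ($v{\left(j \right)} = -15 + 3 \left(-2\right) = -15 - 6 = -21$)
$q{\left(t \right)} = 4$ ($q{\left(t \right)} = \frac{4 t}{t} = 4$)
$\frac{1}{88057 + q{\left(X{\left(18,v{\left(-5 \right)} \right)} \right)}} = \frac{1}{88057 + 4} = \frac{1}{88061}$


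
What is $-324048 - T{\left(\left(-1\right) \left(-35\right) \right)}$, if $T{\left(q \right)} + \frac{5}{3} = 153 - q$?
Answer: $- \frac{972493}{3} \approx -3.2416 \cdot 10^{5}$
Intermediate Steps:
$T{\left(q \right)} = \frac{454}{3} - q$ ($T{\left(q \right)} = - \frac{5}{3} - \left(-153 + q\right) = \frac{454}{3} - q$)
$-324048 - T{\left(\left(-1\right) \left(-35\right) \right)} = -324048 - \left(\frac{454}{3} - \left(-1\right) \left(-35\right)\right) = -324048 - \left(\frac{454}{3} - 35\right) = -324048 - \frac{349}{3} = - \frac{972493}{3}$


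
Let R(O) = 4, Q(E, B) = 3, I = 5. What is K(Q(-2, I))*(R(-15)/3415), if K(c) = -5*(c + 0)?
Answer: -12/683 ≈ -0.017570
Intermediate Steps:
K(c) = -5*c
K(Q(-2, I))*(R(-15)/3415) = (-5*3)*(4/3415) = -60/3415 = -15*4/3415 = -12/683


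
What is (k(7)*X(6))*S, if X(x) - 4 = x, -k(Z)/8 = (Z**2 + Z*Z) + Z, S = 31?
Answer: -260400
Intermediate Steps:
k(Z) = -16*Z**2 - 8*Z (k(Z) = -8*((Z**2 + Z*Z) + Z) = -8*((Z**2 + Z**2) + Z) = -8*(2*Z**2 + Z) = -8*(Z + 2*Z**2) = -16*Z**2 - 8*Z)
X(x) = 4 + x
(k(7)*X(6))*S = ((-8*7*(1 + 2*7))*(4 + 6))*31 = (-8*7*(1 + 14)*10)*31 = (-8*7*15*10)*31 = -840*10*31 = -8400*31 = -260400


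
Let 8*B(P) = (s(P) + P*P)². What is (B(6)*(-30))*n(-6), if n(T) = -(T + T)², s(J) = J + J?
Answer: 1244160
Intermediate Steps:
s(J) = 2*J
n(T) = -4*T² (n(T) = -(2*T)² = -4*T²)
B(P) = (P² + 2*P)²/8 (B(P) = (2*P + P*P)²/8 = (2*P + P²)²/8 = (P² + 2*P)²/8)
(B(6)*(-30))*n(-6) = (((⅛)*6²*(2 + 6)²)*(-30))*(-4*(-6)²) = (((⅛)*36*8²)*(-30))*(-4*36) = (((⅛)*36*64)*(-30))*(-144) = (288*(-30))*(-144) = -8640*(-144) = 1244160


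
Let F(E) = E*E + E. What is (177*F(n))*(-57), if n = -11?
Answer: -1109790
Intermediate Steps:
F(E) = E + E² (F(E) = E² + E = E + E²)
(177*F(n))*(-57) = (177*(-11*(1 - 11)))*(-57) = (177*(-11*(-10)))*(-57) = (177*110)*(-57) = 19470*(-57) = -1109790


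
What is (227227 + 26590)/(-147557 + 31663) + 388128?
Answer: 44981452615/115894 ≈ 3.8813e+5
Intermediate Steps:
(227227 + 26590)/(-147557 + 31663) + 388128 = 253817/(-115894) + 388128 = 253817*(-1/115894) + 388128 = -253817/115894 + 388128 = 44981452615/115894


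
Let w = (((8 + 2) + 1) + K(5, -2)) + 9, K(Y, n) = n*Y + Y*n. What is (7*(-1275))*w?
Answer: 0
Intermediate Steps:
K(Y, n) = 2*Y*n (K(Y, n) = Y*n + Y*n = 2*Y*n)
w = 0 (w = (((8 + 2) + 1) + 2*5*(-2)) + 9 = ((10 + 1) - 20) + 9 = (11 - 20) + 9 = -9 + 9 = 0)
(7*(-1275))*w = (7*(-1275))*0 = -8925*0 = 0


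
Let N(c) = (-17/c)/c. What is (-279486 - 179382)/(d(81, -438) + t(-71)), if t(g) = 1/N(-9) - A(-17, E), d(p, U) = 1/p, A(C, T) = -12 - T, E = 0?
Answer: -157965309/2495 ≈ -63313.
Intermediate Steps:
N(c) = -17/c**2
t(g) = 123/17 (t(g) = 1/(-17/(-9)**2) - (-12 - 1*0) = 1/(-17*1/81) - (-12 + 0) = 1/(-17/81) - 1*(-12) = -81/17 + 12 = 123/17)
(-279486 - 179382)/(d(81, -438) + t(-71)) = (-279486 - 179382)/(1/81 + 123/17) = -458868/(1/81 + 123/17) = -458868/9980/1377 = -458868*1377/9980 = -157965309/2495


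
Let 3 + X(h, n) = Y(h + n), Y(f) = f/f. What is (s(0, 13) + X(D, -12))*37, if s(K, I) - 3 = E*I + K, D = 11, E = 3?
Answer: 1480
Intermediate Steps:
s(K, I) = 3 + K + 3*I (s(K, I) = 3 + (3*I + K) = 3 + (K + 3*I) = 3 + K + 3*I)
Y(f) = 1
X(h, n) = -2 (X(h, n) = -3 + 1 = -2)
(s(0, 13) + X(D, -12))*37 = ((3 + 0 + 3*13) - 2)*37 = ((3 + 0 + 39) - 2)*37 = (42 - 2)*37 = 40*37 = 1480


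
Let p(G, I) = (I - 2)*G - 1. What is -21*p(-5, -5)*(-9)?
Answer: 6426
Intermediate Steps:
p(G, I) = -1 + G*(-2 + I) (p(G, I) = (-2 + I)*G - 1 = G*(-2 + I) - 1 = -1 + G*(-2 + I))
-21*p(-5, -5)*(-9) = -21*(-1 - 2*(-5) - 5*(-5))*(-9) = -21*(-1 + 10 + 25)*(-9) = -21*34*(-9) = -714*(-9) = 6426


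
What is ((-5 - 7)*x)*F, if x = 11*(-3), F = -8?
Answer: -3168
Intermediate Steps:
x = -33
((-5 - 7)*x)*F = ((-5 - 7)*(-33))*(-8) = -12*(-33)*(-8) = 396*(-8) = -3168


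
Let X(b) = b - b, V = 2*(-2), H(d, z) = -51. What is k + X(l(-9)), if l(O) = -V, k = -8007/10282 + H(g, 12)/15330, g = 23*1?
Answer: -10272641/13135255 ≈ -0.78207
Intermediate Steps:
g = 23
k = -10272641/13135255 (k = -8007/10282 - 51/15330 = -8007*1/10282 - 51*1/15330 = -8007/10282 - 17/5110 = -10272641/13135255 ≈ -0.78207)
V = -4
l(O) = 4 (l(O) = -1*(-4) = 4)
X(b) = 0
k + X(l(-9)) = -10272641/13135255 + 0 = -10272641/13135255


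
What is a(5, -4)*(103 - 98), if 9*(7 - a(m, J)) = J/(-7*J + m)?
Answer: 10415/297 ≈ 35.067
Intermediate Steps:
a(m, J) = 7 - J/(9*(m - 7*J)) (a(m, J) = 7 - J/(9*(-7*J + m)) = 7 - J/(9*(m - 7*J)))
a(5, -4)*(103 - 98) = ((-63*5 + 442*(-4))/(9*(-1*5 + 7*(-4))))*(103 - 98) = ((-315 - 1768)/(9*(-5 - 28)))*5 = ((1/9)*(-2083)/(-33))*5 = ((1/9)*(-1/33)*(-2083))*5 = (2083/297)*5 = 10415/297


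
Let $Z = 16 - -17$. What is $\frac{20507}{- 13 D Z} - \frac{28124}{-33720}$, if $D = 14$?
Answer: $- \frac{10887152}{4219215} \approx -2.5804$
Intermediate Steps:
$Z = 33$ ($Z = 16 + 17 = 33$)
$\frac{20507}{- 13 D Z} - \frac{28124}{-33720} = \frac{20507}{\left(-13\right) 14 \cdot 33} - \frac{28124}{-33720} = \frac{20507}{\left(-182\right) 33} - - \frac{7031}{8430} = \frac{20507}{-6006} + \frac{7031}{8430} = 20507 \left(- \frac{1}{6006}\right) + \frac{7031}{8430} = - \frac{20507}{6006} + \frac{7031}{8430} = - \frac{10887152}{4219215}$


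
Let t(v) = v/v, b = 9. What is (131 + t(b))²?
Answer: 17424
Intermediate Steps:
t(v) = 1
(131 + t(b))² = (131 + 1)² = 132² = 17424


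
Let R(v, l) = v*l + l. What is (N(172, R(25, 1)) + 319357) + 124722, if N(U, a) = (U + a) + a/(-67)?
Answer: 29766533/67 ≈ 4.4428e+5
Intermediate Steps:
R(v, l) = l + l*v (R(v, l) = l*v + l = l + l*v)
N(U, a) = U + 66*a/67 (N(U, a) = (U + a) + a*(-1/67) = (U + a) - a/67 = U + 66*a/67)
(N(172, R(25, 1)) + 319357) + 124722 = ((172 + 66*(1*(1 + 25))/67) + 319357) + 124722 = ((172 + 66*(1*26)/67) + 319357) + 124722 = ((172 + (66/67)*26) + 319357) + 124722 = ((172 + 1716/67) + 319357) + 124722 = (13240/67 + 319357) + 124722 = 21410159/67 + 124722 = 29766533/67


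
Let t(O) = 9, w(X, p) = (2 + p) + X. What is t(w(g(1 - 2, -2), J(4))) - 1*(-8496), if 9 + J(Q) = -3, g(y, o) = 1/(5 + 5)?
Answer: 8505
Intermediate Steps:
g(y, o) = ⅒ (g(y, o) = 1/10 = ⅒)
J(Q) = -12 (J(Q) = -9 - 3 = -12)
w(X, p) = 2 + X + p
t(w(g(1 - 2, -2), J(4))) - 1*(-8496) = 9 - 1*(-8496) = 9 + 8496 = 8505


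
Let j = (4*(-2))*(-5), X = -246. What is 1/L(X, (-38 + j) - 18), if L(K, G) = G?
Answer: -1/16 ≈ -0.062500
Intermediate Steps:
j = 40 (j = -8*(-5) = 40)
1/L(X, (-38 + j) - 18) = 1/((-38 + 40) - 18) = 1/(2 - 18) = 1/(-16) = -1/16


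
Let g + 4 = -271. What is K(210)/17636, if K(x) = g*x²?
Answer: -3031875/4409 ≈ -687.66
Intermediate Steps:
g = -275 (g = -4 - 271 = -275)
K(x) = -275*x²
K(210)/17636 = -275*210²/17636 = -275*44100*(1/17636) = -12127500*1/17636 = -3031875/4409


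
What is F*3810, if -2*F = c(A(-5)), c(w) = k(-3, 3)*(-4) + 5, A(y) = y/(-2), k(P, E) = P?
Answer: -32385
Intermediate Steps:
A(y) = -y/2 (A(y) = y*(-½) = -y/2)
c(w) = 17 (c(w) = -3*(-4) + 5 = 12 + 5 = 17)
F = -17/2 (F = -½*17 = -17/2 ≈ -8.5000)
F*3810 = -17/2*3810 = -32385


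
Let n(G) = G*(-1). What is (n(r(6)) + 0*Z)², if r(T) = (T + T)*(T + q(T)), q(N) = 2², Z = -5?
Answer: 14400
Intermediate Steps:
q(N) = 4
r(T) = 2*T*(4 + T) (r(T) = (T + T)*(T + 4) = (2*T)*(4 + T) = 2*T*(4 + T))
n(G) = -G
(n(r(6)) + 0*Z)² = (-2*6*(4 + 6) + 0*(-5))² = (-2*6*10 + 0)² = (-1*120 + 0)² = (-120 + 0)² = (-120)² = 14400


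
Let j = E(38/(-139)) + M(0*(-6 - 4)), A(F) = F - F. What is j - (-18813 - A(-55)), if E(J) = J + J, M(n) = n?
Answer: 2614931/139 ≈ 18812.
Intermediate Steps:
A(F) = 0
E(J) = 2*J
j = -76/139 (j = 2*(38/(-139)) + 0*(-6 - 4) = 2*(38*(-1/139)) + 0*(-10) = 2*(-38/139) + 0 = -76/139 + 0 = -76/139 ≈ -0.54676)
j - (-18813 - A(-55)) = -76/139 - (-18813 - 1*0) = -76/139 - (-18813 + 0) = -76/139 - 1*(-18813) = -76/139 + 18813 = 2614931/139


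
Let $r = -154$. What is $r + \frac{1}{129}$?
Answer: $- \frac{19865}{129} \approx -153.99$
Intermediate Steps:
$r + \frac{1}{129} = -154 + \frac{1}{129} = - \frac{19865}{129}$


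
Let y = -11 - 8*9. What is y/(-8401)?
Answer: 83/8401 ≈ 0.0098798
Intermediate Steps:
y = -83 (y = -11 - 72 = -83)
y/(-8401) = -83/(-8401) = -83*(-1/8401) = 83/8401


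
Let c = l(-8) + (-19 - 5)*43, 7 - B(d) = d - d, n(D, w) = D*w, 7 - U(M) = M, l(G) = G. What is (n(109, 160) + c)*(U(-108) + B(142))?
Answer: 2000800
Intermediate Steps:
U(M) = 7 - M
B(d) = 7 (B(d) = 7 - (d - d) = 7 - 1*0 = 7 + 0 = 7)
c = -1040 (c = -8 + (-19 - 5)*43 = -8 - 24*43 = -8 - 1032 = -1040)
(n(109, 160) + c)*(U(-108) + B(142)) = (109*160 - 1040)*((7 - 1*(-108)) + 7) = (17440 - 1040)*((7 + 108) + 7) = 16400*(115 + 7) = 16400*122 = 2000800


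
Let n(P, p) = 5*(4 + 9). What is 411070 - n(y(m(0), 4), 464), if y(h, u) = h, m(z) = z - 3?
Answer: 411005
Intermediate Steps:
m(z) = -3 + z
n(P, p) = 65 (n(P, p) = 5*13 = 65)
411070 - n(y(m(0), 4), 464) = 411070 - 1*65 = 411070 - 65 = 411005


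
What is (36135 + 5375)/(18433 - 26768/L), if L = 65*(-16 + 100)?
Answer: 8094450/3593479 ≈ 2.2525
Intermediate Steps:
L = 5460 (L = 65*84 = 5460)
(36135 + 5375)/(18433 - 26768/L) = (36135 + 5375)/(18433 - 26768/5460) = 41510/(18433 - 26768*1/5460) = 41510/(18433 - 956/195) = 41510/(3593479/195) = 41510*(195/3593479) = 8094450/3593479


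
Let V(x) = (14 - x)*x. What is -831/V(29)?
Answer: 277/145 ≈ 1.9103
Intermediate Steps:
V(x) = x*(14 - x)
-831/V(29) = -831*1/(29*(14 - 1*29)) = -831*1/(29*(14 - 29)) = -831/(29*(-15)) = -831/(-435) = -831*(-1/435) = 277/145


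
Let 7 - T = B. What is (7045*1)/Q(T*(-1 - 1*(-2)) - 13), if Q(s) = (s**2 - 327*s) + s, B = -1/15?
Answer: 1585125/443131 ≈ 3.5771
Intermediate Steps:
B = -1/15 (B = -1*1/15 = -1/15 ≈ -0.066667)
T = 106/15 (T = 7 - 1*(-1/15) = 7 + 1/15 = 106/15 ≈ 7.0667)
Q(s) = s**2 - 326*s
(7045*1)/Q(T*(-1 - 1*(-2)) - 13) = (7045*1)/(((106*(-1 - 1*(-2))/15 - 13)*(-326 + (106*(-1 - 1*(-2))/15 - 13)))) = 7045/(((106*(-1 + 2)/15 - 13)*(-326 + (106*(-1 + 2)/15 - 13)))) = 7045/((((106/15)*1 - 13)*(-326 + ((106/15)*1 - 13)))) = 7045/(((106/15 - 13)*(-326 + (106/15 - 13)))) = 7045/((-89*(-326 - 89/15)/15)) = 7045/((-89/15*(-4979/15))) = 7045/(443131/225) = 7045*(225/443131) = 1585125/443131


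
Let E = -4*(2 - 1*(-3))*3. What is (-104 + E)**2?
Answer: 26896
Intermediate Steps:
E = -60 (E = -4*(2 + 3)*3 = -4*5*3 = -20*3 = -60)
(-104 + E)**2 = (-104 - 60)**2 = (-164)**2 = 26896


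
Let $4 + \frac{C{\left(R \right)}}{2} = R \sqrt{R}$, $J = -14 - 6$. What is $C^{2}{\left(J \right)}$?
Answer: $-31936 + 1280 i \sqrt{5} \approx -31936.0 + 2862.2 i$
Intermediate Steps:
$J = -20$
$C{\left(R \right)} = -8 + 2 R^{\frac{3}{2}}$ ($C{\left(R \right)} = -8 + 2 R \sqrt{R} = -8 + 2 R^{\frac{3}{2}}$)
$C^{2}{\left(J \right)} = \left(-8 + 2 \left(-20\right)^{\frac{3}{2}}\right)^{2} = \left(-8 + 2 \left(- 40 i \sqrt{5}\right)\right)^{2} = \left(-8 - 80 i \sqrt{5}\right)^{2}$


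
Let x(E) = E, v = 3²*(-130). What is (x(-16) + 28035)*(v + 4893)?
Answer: 104314737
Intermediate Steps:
v = -1170 (v = 9*(-130) = -1170)
(x(-16) + 28035)*(v + 4893) = (-16 + 28035)*(-1170 + 4893) = 28019*3723 = 104314737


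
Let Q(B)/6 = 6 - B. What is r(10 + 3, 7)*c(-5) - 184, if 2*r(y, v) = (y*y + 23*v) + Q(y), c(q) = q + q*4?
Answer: -3784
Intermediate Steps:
c(q) = 5*q (c(q) = q + 4*q = 5*q)
Q(B) = 36 - 6*B (Q(B) = 6*(6 - B) = 36 - 6*B)
r(y, v) = 18 + y**2/2 - 3*y + 23*v/2 (r(y, v) = ((y*y + 23*v) + (36 - 6*y))/2 = ((y**2 + 23*v) + (36 - 6*y))/2 = (36 + y**2 - 6*y + 23*v)/2 = 18 + y**2/2 - 3*y + 23*v/2)
r(10 + 3, 7)*c(-5) - 184 = (18 + (10 + 3)**2/2 - 3*(10 + 3) + (23/2)*7)*(5*(-5)) - 184 = (18 + (1/2)*13**2 - 3*13 + 161/2)*(-25) - 184 = (18 + (1/2)*169 - 39 + 161/2)*(-25) - 184 = (18 + 169/2 - 39 + 161/2)*(-25) - 184 = 144*(-25) - 184 = -3600 - 184 = -3784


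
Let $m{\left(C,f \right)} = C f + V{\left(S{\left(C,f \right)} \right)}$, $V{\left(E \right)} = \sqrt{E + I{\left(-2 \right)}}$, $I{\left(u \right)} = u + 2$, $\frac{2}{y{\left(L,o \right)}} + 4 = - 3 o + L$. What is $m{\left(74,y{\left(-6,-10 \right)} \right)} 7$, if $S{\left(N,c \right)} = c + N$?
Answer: $\frac{259}{5} + \frac{7 \sqrt{7410}}{10} \approx 112.06$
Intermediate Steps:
$y{\left(L,o \right)} = \frac{2}{-4 + L - 3 o}$ ($y{\left(L,o \right)} = \frac{2}{-4 + \left(- 3 o + L\right)} = \frac{2}{-4 + \left(L - 3 o\right)} = \frac{2}{-4 + L - 3 o}$)
$I{\left(u \right)} = 2 + u$
$S{\left(N,c \right)} = N + c$
$V{\left(E \right)} = \sqrt{E}$ ($V{\left(E \right)} = \sqrt{E + \left(2 - 2\right)} = \sqrt{E + 0} = \sqrt{E}$)
$m{\left(C,f \right)} = \sqrt{C + f} + C f$ ($m{\left(C,f \right)} = C f + \sqrt{C + f} = \sqrt{C + f} + C f$)
$m{\left(74,y{\left(-6,-10 \right)} \right)} 7 = \left(\sqrt{74 - \frac{2}{4 - -6 + 3 \left(-10\right)}} + 74 \left(- \frac{2}{4 - -6 + 3 \left(-10\right)}\right)\right) 7 = \left(\sqrt{74 - \frac{2}{4 + 6 - 30}} + 74 \left(- \frac{2}{4 + 6 - 30}\right)\right) 7 = \left(\sqrt{74 - \frac{2}{-20}} + 74 \left(- \frac{2}{-20}\right)\right) 7 = \left(\sqrt{74 - - \frac{1}{10}} + 74 \left(\left(-2\right) \left(- \frac{1}{20}\right)\right)\right) 7 = \left(\sqrt{74 + \frac{1}{10}} + 74 \cdot \frac{1}{10}\right) 7 = \left(\sqrt{\frac{741}{10}} + \frac{37}{5}\right) 7 = \left(\frac{\sqrt{7410}}{10} + \frac{37}{5}\right) 7 = \left(\frac{37}{5} + \frac{\sqrt{7410}}{10}\right) 7 = \frac{259}{5} + \frac{7 \sqrt{7410}}{10}$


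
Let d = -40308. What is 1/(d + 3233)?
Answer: -1/37075 ≈ -2.6972e-5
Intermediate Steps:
1/(d + 3233) = 1/(-40308 + 3233) = 1/(-37075) = -1/37075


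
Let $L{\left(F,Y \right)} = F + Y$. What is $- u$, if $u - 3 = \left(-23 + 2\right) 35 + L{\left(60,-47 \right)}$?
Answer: $719$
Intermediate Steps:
$u = -719$ ($u = 3 + \left(\left(-23 + 2\right) 35 + \left(60 - 47\right)\right) = 3 + \left(\left(-21\right) 35 + 13\right) = 3 + \left(-735 + 13\right) = 3 - 722 = -719$)
$- u = \left(-1\right) \left(-719\right) = 719$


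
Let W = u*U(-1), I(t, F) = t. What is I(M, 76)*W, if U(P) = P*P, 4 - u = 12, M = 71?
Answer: -568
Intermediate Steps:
u = -8 (u = 4 - 1*12 = 4 - 12 = -8)
U(P) = P**2
W = -8 (W = -8*(-1)**2 = -8*1 = -8)
I(M, 76)*W = 71*(-8) = -568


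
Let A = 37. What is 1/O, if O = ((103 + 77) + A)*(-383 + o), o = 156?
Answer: -1/49259 ≈ -2.0301e-5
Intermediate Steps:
O = -49259 (O = ((103 + 77) + 37)*(-383 + 156) = (180 + 37)*(-227) = 217*(-227) = -49259)
1/O = 1/(-49259) = -1/49259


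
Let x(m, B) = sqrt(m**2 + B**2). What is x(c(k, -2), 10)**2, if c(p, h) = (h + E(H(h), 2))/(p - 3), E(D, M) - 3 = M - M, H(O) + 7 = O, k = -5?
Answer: 6401/64 ≈ 100.02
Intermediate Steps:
H(O) = -7 + O
E(D, M) = 3 (E(D, M) = 3 + (M - M) = 3 + 0 = 3)
c(p, h) = (3 + h)/(-3 + p) (c(p, h) = (h + 3)/(p - 3) = (3 + h)/(-3 + p))
x(m, B) = sqrt(B**2 + m**2)
x(c(k, -2), 10)**2 = (sqrt(10**2 + ((3 - 2)/(-3 - 5))**2))**2 = (sqrt(100 + (1/(-8))**2))**2 = (sqrt(100 + (-1/8*1)**2))**2 = (sqrt(100 + (-1/8)**2))**2 = (sqrt(100 + 1/64))**2 = (sqrt(6401/64))**2 = (sqrt(6401)/8)**2 = 6401/64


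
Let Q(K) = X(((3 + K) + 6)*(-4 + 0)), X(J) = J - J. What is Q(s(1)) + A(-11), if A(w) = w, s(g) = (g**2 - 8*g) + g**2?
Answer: -11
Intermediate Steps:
X(J) = 0
s(g) = -8*g + 2*g**2
Q(K) = 0
Q(s(1)) + A(-11) = 0 - 11 = -11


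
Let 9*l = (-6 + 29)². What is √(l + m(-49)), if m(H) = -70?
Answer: I*√101/3 ≈ 3.35*I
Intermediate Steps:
l = 529/9 (l = (-6 + 29)²/9 = (⅑)*23² = (⅑)*529 = 529/9 ≈ 58.778)
√(l + m(-49)) = √(529/9 - 70) = √(-101/9) = I*√101/3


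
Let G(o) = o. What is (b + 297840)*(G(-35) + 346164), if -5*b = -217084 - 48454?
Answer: 607365709202/5 ≈ 1.2147e+11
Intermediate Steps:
b = 265538/5 (b = -(-217084 - 48454)/5 = -⅕*(-265538) = 265538/5 ≈ 53108.)
(b + 297840)*(G(-35) + 346164) = (265538/5 + 297840)*(-35 + 346164) = (1754738/5)*346129 = 607365709202/5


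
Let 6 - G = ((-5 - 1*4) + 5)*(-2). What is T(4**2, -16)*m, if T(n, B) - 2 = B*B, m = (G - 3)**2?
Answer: 6450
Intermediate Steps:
G = -2 (G = 6 - ((-5 - 1*4) + 5)*(-2) = 6 - ((-5 - 4) + 5)*(-2) = 6 - (-9 + 5)*(-2) = 6 - (-4)*(-2) = 6 - 1*8 = 6 - 8 = -2)
m = 25 (m = (-2 - 3)**2 = (-5)**2 = 25)
T(n, B) = 2 + B**2 (T(n, B) = 2 + B*B = 2 + B**2)
T(4**2, -16)*m = (2 + (-16)**2)*25 = (2 + 256)*25 = 258*25 = 6450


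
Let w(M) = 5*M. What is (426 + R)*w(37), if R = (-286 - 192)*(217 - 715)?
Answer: 44116950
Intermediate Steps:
R = 238044 (R = -478*(-498) = 238044)
(426 + R)*w(37) = (426 + 238044)*(5*37) = 238470*185 = 44116950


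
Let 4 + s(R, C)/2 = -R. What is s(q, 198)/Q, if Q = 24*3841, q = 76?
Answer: -20/11523 ≈ -0.0017357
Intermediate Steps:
s(R, C) = -8 - 2*R (s(R, C) = -8 + 2*(-R) = -8 - 2*R)
Q = 92184
s(q, 198)/Q = (-8 - 2*76)/92184 = (-8 - 152)*(1/92184) = -160*1/92184 = -20/11523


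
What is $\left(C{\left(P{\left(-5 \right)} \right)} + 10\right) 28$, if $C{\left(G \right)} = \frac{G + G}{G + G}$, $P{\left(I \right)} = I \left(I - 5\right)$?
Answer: $308$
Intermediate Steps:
$P{\left(I \right)} = I \left(-5 + I\right)$
$C{\left(G \right)} = 1$ ($C{\left(G \right)} = \frac{2 G}{2 G} = 2 G \frac{1}{2 G} = 1$)
$\left(C{\left(P{\left(-5 \right)} \right)} + 10\right) 28 = \left(1 + 10\right) 28 = 11 \cdot 28 = 308$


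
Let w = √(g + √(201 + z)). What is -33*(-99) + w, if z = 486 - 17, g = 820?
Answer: 3267 + √(820 + √670) ≈ 3296.1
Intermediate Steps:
z = 469
w = √(820 + √670) (w = √(820 + √(201 + 469)) = √(820 + √670) ≈ 29.084)
-33*(-99) + w = -33*(-99) + √(820 + √670) = 3267 + √(820 + √670)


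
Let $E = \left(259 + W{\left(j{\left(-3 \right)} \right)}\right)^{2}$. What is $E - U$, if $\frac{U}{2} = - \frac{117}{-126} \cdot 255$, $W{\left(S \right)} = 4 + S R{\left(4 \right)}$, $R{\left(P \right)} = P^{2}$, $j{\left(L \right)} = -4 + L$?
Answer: $\frac{156292}{7} \approx 22327.0$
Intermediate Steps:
$W{\left(S \right)} = 4 + 16 S$ ($W{\left(S \right)} = 4 + S 4^{2} = 4 + S 16 = 4 + 16 S$)
$E = 22801$ ($E = \left(259 + \left(4 + 16 \left(-4 - 3\right)\right)\right)^{2} = \left(259 + \left(4 + 16 \left(-7\right)\right)\right)^{2} = \left(259 + \left(4 - 112\right)\right)^{2} = \left(259 - 108\right)^{2} = 151^{2} = 22801$)
$U = \frac{3315}{7}$ ($U = 2 - \frac{117}{-126} \cdot 255 = 2 \left(-117\right) \left(- \frac{1}{126}\right) 255 = 2 \cdot \frac{13}{14} \cdot 255 = 2 \cdot \frac{3315}{14} = \frac{3315}{7} \approx 473.57$)
$E - U = 22801 - \frac{3315}{7} = \frac{156292}{7}$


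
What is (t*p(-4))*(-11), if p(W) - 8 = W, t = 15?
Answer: -660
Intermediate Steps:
p(W) = 8 + W
(t*p(-4))*(-11) = (15*(8 - 4))*(-11) = (15*4)*(-11) = 60*(-11) = -660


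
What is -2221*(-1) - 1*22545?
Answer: -20324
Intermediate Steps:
-2221*(-1) - 1*22545 = 2221 - 22545 = -20324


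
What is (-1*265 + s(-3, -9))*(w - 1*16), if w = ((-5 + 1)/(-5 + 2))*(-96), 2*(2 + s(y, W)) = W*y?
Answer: 36504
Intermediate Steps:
s(y, W) = -2 + W*y/2 (s(y, W) = -2 + (W*y)/2 = -2 + W*y/2)
w = -128 (w = -4/(-3)*(-96) = -4*(-⅓)*(-96) = (4/3)*(-96) = -128)
(-1*265 + s(-3, -9))*(w - 1*16) = (-1*265 + (-2 + (½)*(-9)*(-3)))*(-128 - 1*16) = (-265 + (-2 + 27/2))*(-128 - 16) = (-265 + 23/2)*(-144) = -507/2*(-144) = 36504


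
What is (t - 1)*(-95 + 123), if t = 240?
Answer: 6692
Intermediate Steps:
(t - 1)*(-95 + 123) = (240 - 1)*(-95 + 123) = 239*28 = 6692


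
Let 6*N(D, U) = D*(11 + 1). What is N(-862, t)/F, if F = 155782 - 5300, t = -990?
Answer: -862/75241 ≈ -0.011457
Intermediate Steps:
N(D, U) = 2*D (N(D, U) = (D*(11 + 1))/6 = (D*12)/6 = (12*D)/6 = 2*D)
F = 150482
N(-862, t)/F = (2*(-862))/150482 = -1724*1/150482 = -862/75241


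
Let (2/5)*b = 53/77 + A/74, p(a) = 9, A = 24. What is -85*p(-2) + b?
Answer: -4344545/5698 ≈ -762.47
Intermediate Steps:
b = 14425/5698 (b = 5*(53/77 + 24/74)/2 = 5*(53*(1/77) + 24*(1/74))/2 = 5*(53/77 + 12/37)/2 = (5/2)*(2885/2849) = 14425/5698 ≈ 2.5316)
-85*p(-2) + b = -85*9 + 14425/5698 = -765 + 14425/5698 = -4344545/5698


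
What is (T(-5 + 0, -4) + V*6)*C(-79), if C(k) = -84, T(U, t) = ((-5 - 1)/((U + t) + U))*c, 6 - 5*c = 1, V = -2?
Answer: 972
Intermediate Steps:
c = 1 (c = 6/5 - ⅕*1 = 6/5 - ⅕ = 1)
T(U, t) = -6/(t + 2*U) (T(U, t) = ((-5 - 1)/((U + t) + U))*1 = -6/(t + 2*U)*1 = -6/(t + 2*U))
(T(-5 + 0, -4) + V*6)*C(-79) = (-6/(-4 + 2*(-5 + 0)) - 2*6)*(-84) = (-6/(-4 + 2*(-5)) - 12)*(-84) = (-6/(-4 - 10) - 12)*(-84) = (-6/(-14) - 12)*(-84) = (-6*(-1/14) - 12)*(-84) = (3/7 - 12)*(-84) = -81/7*(-84) = 972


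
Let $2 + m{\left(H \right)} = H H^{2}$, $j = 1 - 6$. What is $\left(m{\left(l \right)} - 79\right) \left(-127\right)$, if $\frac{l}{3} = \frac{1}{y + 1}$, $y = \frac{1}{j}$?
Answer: $\frac{229743}{64} \approx 3589.7$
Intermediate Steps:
$j = -5$
$y = - \frac{1}{5}$ ($y = \frac{1}{-5} = - \frac{1}{5} \approx -0.2$)
$l = \frac{15}{4}$ ($l = \frac{3}{- \frac{1}{5} + 1} = \frac{3}{\frac{4}{5}} = 3 \cdot \frac{5}{4} = \frac{15}{4} \approx 3.75$)
$m{\left(H \right)} = -2 + H^{3}$ ($m{\left(H \right)} = -2 + H H^{2} = -2 + H^{3}$)
$\left(m{\left(l \right)} - 79\right) \left(-127\right) = \left(\left(-2 + \left(\frac{15}{4}\right)^{3}\right) - 79\right) \left(-127\right) = \left(\left(-2 + \frac{3375}{64}\right) - 79\right) \left(-127\right) = \left(\frac{3247}{64} - 79\right) \left(-127\right) = \left(- \frac{1809}{64}\right) \left(-127\right) = \frac{229743}{64}$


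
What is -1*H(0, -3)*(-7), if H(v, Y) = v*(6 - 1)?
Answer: 0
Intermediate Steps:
H(v, Y) = 5*v (H(v, Y) = v*5 = 5*v)
-1*H(0, -3)*(-7) = -1*(5*0)*(-7) = -1*0*(-7) = -0*(-7) = -1*0 = 0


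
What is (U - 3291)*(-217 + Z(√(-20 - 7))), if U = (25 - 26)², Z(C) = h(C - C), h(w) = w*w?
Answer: 713930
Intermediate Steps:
h(w) = w²
Z(C) = 0 (Z(C) = (C - C)² = 0² = 0)
U = 1 (U = (-1)² = 1)
(U - 3291)*(-217 + Z(√(-20 - 7))) = (1 - 3291)*(-217 + 0) = -3290*(-217) = 713930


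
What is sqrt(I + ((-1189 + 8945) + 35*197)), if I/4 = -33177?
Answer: I*sqrt(118057) ≈ 343.59*I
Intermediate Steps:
I = -132708 (I = 4*(-33177) = -132708)
sqrt(I + ((-1189 + 8945) + 35*197)) = sqrt(-132708 + ((-1189 + 8945) + 35*197)) = sqrt(-132708 + (7756 + 6895)) = sqrt(-132708 + 14651) = sqrt(-118057) = I*sqrt(118057)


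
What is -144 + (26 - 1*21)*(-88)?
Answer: -584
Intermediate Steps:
-144 + (26 - 1*21)*(-88) = -144 + (26 - 21)*(-88) = -144 + 5*(-88) = -144 - 440 = -584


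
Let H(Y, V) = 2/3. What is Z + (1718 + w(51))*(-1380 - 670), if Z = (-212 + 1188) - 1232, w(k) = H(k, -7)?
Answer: -10570568/3 ≈ -3.5235e+6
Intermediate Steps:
H(Y, V) = ⅔ (H(Y, V) = 2*(⅓) = ⅔)
w(k) = ⅔
Z = -256 (Z = 976 - 1232 = -256)
Z + (1718 + w(51))*(-1380 - 670) = -256 + (1718 + ⅔)*(-1380 - 670) = -256 + (5156/3)*(-2050) = -256 - 10569800/3 = -10570568/3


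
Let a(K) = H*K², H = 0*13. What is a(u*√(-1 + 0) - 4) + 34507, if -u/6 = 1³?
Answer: 34507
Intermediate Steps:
H = 0
u = -6 (u = -6*1³ = -6*1 = -6)
a(K) = 0 (a(K) = 0*K² = 0)
a(u*√(-1 + 0) - 4) + 34507 = 0 + 34507 = 34507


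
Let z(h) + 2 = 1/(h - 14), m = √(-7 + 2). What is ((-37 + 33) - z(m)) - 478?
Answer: -96466/201 + I*√5/201 ≈ -479.93 + 0.011125*I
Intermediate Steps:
m = I*√5 (m = √(-5) = I*√5 ≈ 2.2361*I)
z(h) = -2 + 1/(-14 + h) (z(h) = -2 + 1/(h - 14) = -2 + 1/(-14 + h))
((-37 + 33) - z(m)) - 478 = ((-37 + 33) - (29 - 2*I*√5)/(-14 + I*√5)) - 478 = (-4 - (29 - 2*I*√5)/(-14 + I*√5)) - 478 = -482 - (29 - 2*I*√5)/(-14 + I*√5)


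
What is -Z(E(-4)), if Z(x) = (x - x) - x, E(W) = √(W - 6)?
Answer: I*√10 ≈ 3.1623*I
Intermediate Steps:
E(W) = √(-6 + W)
Z(x) = -x (Z(x) = 0 - x = -x)
-Z(E(-4)) = -(-1)*√(-6 - 4) = -(-1)*√(-10) = -(-1)*I*√10 = I*√10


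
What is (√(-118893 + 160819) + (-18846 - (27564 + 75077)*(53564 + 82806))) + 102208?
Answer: -13997069808 + √41926 ≈ -1.3997e+10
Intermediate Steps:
(√(-118893 + 160819) + (-18846 - (27564 + 75077)*(53564 + 82806))) + 102208 = (√41926 + (-18846 - 102641*136370)) + 102208 = (√41926 + (-18846 - 1*13997153170)) + 102208 = (√41926 + (-18846 - 13997153170)) + 102208 = (√41926 - 13997172016) + 102208 = (-13997172016 + √41926) + 102208 = -13997069808 + √41926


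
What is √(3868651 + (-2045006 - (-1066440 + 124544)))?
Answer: √2765541 ≈ 1663.0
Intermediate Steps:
√(3868651 + (-2045006 - (-1066440 + 124544))) = √(3868651 + (-2045006 - 1*(-941896))) = √(3868651 + (-2045006 + 941896)) = √(3868651 - 1103110) = √2765541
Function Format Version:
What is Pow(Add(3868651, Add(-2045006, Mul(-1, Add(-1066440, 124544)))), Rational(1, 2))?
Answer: Pow(2765541, Rational(1, 2)) ≈ 1663.0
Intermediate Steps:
Pow(Add(3868651, Add(-2045006, Mul(-1, Add(-1066440, 124544)))), Rational(1, 2)) = Pow(Add(3868651, Add(-2045006, Mul(-1, -941896))), Rational(1, 2)) = Pow(Add(3868651, Add(-2045006, 941896)), Rational(1, 2)) = Pow(Add(3868651, -1103110), Rational(1, 2)) = Pow(2765541, Rational(1, 2))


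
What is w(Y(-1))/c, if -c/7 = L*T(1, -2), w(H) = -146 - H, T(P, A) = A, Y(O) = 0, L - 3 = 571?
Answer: -73/4018 ≈ -0.018168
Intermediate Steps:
L = 574 (L = 3 + 571 = 574)
c = 8036 (c = -4018*(-2) = -7*(-1148) = 8036)
w(Y(-1))/c = (-146 - 1*0)/8036 = (-146 + 0)*(1/8036) = -146*1/8036 = -73/4018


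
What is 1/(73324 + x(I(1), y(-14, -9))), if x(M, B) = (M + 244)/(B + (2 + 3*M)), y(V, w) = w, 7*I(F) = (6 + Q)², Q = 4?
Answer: 251/18406132 ≈ 1.3637e-5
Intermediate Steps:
I(F) = 100/7 (I(F) = (6 + 4)²/7 = (⅐)*10² = (⅐)*100 = 100/7)
x(M, B) = (244 + M)/(2 + B + 3*M)
1/(73324 + x(I(1), y(-14, -9))) = 1/(73324 + (244 + 100/7)/(2 - 9 + 3*(100/7))) = 1/(73324 + (1808/7)/(2 - 9 + 300/7)) = 1/(73324 + (1808/7)/(251/7)) = 1/(73324 + (7/251)*(1808/7)) = 1/(73324 + 1808/251) = 1/(18406132/251) = 251/18406132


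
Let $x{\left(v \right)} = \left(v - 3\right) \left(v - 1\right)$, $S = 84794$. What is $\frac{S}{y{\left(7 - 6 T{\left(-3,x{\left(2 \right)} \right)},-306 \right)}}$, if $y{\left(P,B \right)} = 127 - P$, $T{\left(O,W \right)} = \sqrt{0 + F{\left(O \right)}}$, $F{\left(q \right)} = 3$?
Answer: $\frac{847940}{1191} - \frac{42397 \sqrt{3}}{1191} \approx 650.3$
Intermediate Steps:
$x{\left(v \right)} = \left(-1 + v\right) \left(-3 + v\right)$ ($x{\left(v \right)} = \left(-3 + v\right) \left(-1 + v\right) = \left(-1 + v\right) \left(-3 + v\right)$)
$T{\left(O,W \right)} = \sqrt{3}$ ($T{\left(O,W \right)} = \sqrt{0 + 3} = \sqrt{3}$)
$\frac{S}{y{\left(7 - 6 T{\left(-3,x{\left(2 \right)} \right)},-306 \right)}} = \frac{84794}{127 - \left(7 - 6 \sqrt{3}\right)} = \frac{84794}{120 + 6 \sqrt{3}}$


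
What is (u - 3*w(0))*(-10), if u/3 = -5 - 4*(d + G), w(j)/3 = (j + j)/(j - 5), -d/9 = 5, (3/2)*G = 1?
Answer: -5170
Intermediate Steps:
G = ⅔ (G = (⅔)*1 = ⅔ ≈ 0.66667)
d = -45 (d = -9*5 = -45)
w(j) = 6*j/(-5 + j) (w(j) = 3*((j + j)/(j - 5)) = 3*((2*j)/(-5 + j)) = 3*(2*j/(-5 + j)) = 6*j/(-5 + j))
u = 517 (u = 3*(-5 - 4*(-45 + ⅔)) = 3*(-5 - 4*(-133)/3) = 3*(-5 - 1*(-532/3)) = 3*(-5 + 532/3) = 3*(517/3) = 517)
(u - 3*w(0))*(-10) = (517 - 18*0/(-5 + 0))*(-10) = (517 - 18*0/(-5))*(-10) = (517 - 18*0*(-1)/5)*(-10) = (517 - 3*0)*(-10) = (517 + 0)*(-10) = 517*(-10) = -5170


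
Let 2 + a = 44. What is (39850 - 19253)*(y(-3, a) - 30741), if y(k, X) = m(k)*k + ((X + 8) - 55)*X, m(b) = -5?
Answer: -637188792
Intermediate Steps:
a = 42 (a = -2 + 44 = 42)
y(k, X) = -5*k + X*(-47 + X) (y(k, X) = -5*k + ((X + 8) - 55)*X = -5*k + ((8 + X) - 55)*X = -5*k + (-47 + X)*X = -5*k + X*(-47 + X))
(39850 - 19253)*(y(-3, a) - 30741) = (39850 - 19253)*((42² - 47*42 - 5*(-3)) - 30741) = 20597*((1764 - 1974 + 15) - 30741) = 20597*(-195 - 30741) = 20597*(-30936) = -637188792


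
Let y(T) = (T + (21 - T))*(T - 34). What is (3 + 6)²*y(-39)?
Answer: -124173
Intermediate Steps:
y(T) = -714 + 21*T (y(T) = 21*(-34 + T) = -714 + 21*T)
(3 + 6)²*y(-39) = (3 + 6)²*(-714 + 21*(-39)) = 9²*(-714 - 819) = 81*(-1533) = -124173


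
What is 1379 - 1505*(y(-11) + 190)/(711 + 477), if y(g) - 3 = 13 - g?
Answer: 1311667/1188 ≈ 1104.1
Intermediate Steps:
y(g) = 16 - g (y(g) = 3 + (13 - g) = 16 - g)
1379 - 1505*(y(-11) + 190)/(711 + 477) = 1379 - 1505*((16 - 1*(-11)) + 190)/(711 + 477) = 1379 - 1505*((16 + 11) + 190)/1188 = 1379 - 1505*(27 + 190)/1188 = 1379 - 326585/1188 = 1311667/1188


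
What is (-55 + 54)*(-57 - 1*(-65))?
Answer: -8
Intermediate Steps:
(-55 + 54)*(-57 - 1*(-65)) = -(-57 + 65) = -1*8 = -8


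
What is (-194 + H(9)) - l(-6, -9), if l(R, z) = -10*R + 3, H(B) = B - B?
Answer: -257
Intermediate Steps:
H(B) = 0
l(R, z) = 3 - 10*R
(-194 + H(9)) - l(-6, -9) = (-194 + 0) - (3 - 10*(-6)) = -194 - (3 + 60) = -194 - 1*63 = -194 - 63 = -257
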